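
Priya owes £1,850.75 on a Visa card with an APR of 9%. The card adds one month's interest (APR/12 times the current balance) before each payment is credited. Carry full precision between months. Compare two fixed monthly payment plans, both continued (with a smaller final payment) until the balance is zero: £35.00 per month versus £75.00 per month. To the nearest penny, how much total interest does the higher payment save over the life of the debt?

Monthly rate r = 9%/12 = 0.75% = 0.0075.
At £35.00/mo: n = ⌈−ln(1 − rB₀/P)/ln(1+r)⌉ = 68 payments (last £21.26); total interest = total paid − £1,850.75 = £515.51.
At £75.00/mo: 28 payments (last £29.32); total interest £203.57.
Interest saved = £515.51 − £203.57 = £311.94.

£311.94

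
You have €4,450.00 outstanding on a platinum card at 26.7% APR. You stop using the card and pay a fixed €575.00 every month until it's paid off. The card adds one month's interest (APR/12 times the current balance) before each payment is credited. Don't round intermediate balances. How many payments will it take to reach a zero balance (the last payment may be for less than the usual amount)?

Monthly rate r = 26.7%/12 = 2.225% = 0.02225.
Recurrence: B ← B·(1+r) − €575.00.
Month 1: interest €99.01; balance after payment €3,974.01.
Month 2: interest €88.42; balance after payment €3,487.43.
Closed form: n = −ln(1 − rB₀/P)/ln(1+r) = −ln(0.8278)/ln(1.02225) ≈ 8.588, so the balance reaches zero during payment 9.

9 months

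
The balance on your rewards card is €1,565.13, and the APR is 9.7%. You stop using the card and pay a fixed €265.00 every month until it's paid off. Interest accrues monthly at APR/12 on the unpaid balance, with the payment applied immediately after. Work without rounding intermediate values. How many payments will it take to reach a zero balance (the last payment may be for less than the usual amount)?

7 months

Monthly rate r = 9.7%/12 = 0.808333% = 0.00808333.
Recurrence: B ← B·(1+r) − €265.00.
Month 1: interest €12.65; balance after payment €1,312.78.
Month 2: interest €10.61; balance after payment €1,058.39.
Closed form: n = −ln(1 − rB₀/P)/ln(1+r) = −ln(0.95226)/ln(1.00808) ≈ 6.076, so the balance reaches zero during payment 7.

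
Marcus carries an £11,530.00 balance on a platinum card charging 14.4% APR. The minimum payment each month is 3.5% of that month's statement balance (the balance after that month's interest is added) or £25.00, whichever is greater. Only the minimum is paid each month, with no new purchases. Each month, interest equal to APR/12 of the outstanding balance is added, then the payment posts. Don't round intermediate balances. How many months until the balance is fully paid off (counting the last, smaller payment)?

153 months

Monthly rate r = 14.4%/12 = 1.2% = 0.012.
While 3.5% of the post-interest balance exceeds £25.00, each month B ← (B·(1+r))·(1 − 0.035), i.e. B shrinks by the factor (1+r)·0.965 = 0.97658.
This holds for months 1–118. Entering month 119 the balance is £703.64; 3.5% of the post-interest balance is now below £25.00, so the flat £25.00 minimum applies from here.
From month 119 a fixed £25.00 at rate r clears £703.64 in 35 more payments. Total: 118 + 35 = 153 months.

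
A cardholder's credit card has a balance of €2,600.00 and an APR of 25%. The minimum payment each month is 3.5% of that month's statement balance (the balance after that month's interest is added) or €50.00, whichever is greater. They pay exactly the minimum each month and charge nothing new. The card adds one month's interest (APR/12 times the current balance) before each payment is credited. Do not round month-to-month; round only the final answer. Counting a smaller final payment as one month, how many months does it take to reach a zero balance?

84 months

Monthly rate r = 25%/12 = 2.08333% = 0.0208333.
While 3.5% of the post-interest balance exceeds €50.00, each month B ← (B·(1+r))·(1 − 0.035), i.e. B shrinks by the factor (1+r)·0.965 = 0.9851.
This holds for months 1–42. Entering month 43 the balance is €1,384.28; 3.5% of the post-interest balance is now below €50.00, so the flat €50.00 minimum applies from here.
From month 43 a fixed €50.00 at rate r clears €1,384.28 in 42 more payments. Total: 42 + 42 = 84 months.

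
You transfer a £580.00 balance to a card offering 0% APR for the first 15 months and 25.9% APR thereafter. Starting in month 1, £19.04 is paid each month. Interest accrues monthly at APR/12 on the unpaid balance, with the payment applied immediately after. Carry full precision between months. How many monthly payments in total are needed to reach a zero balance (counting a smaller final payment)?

35 payments

Promo months 1–15 at r₀ = 0%/12 = 0; months 16+ at r₁ = 25.9%/12 = 0.0215833.
After month 15 (no interest yet): B = £580.00 − 15·£19.04 = £294.40.
Then at r₁ with £19.04/mo: n₂ = −ln(1 − r₁·B/P)/ln(1+r₁) ≈ 19.02 → 20 more payments.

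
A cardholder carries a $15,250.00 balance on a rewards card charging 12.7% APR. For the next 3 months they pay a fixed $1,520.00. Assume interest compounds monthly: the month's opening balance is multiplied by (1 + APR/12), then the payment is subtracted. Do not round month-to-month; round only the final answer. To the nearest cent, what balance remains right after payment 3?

$11,130.90

Monthly rate r = 12.7%/12 = 1.05833% = 0.0105833.
Each month: B ← B·(1+r) − $1,520.00.
Month 1: interest $161.40; balance after payment $13,891.40.
Month 2: interest $147.02; balance after payment $12,518.41.
Month 3: interest $132.49; balance after payment $11,130.90.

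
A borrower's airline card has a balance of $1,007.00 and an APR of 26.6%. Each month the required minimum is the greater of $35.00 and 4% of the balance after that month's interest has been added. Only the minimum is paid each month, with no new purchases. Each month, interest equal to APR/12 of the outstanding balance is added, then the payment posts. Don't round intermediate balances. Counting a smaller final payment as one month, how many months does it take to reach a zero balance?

Monthly rate r = 26.6%/12 = 2.21667% = 0.0221667.
While 4% of the post-interest balance exceeds $35.00, each month B ← (B·(1+r))·(1 − 0.04), i.e. B shrinks by the factor (1+r)·0.96 = 0.98128.
This holds for months 1–9. Entering month 10 the balance is $849.51; 4% of the post-interest balance is now below $35.00, so the flat $35.00 minimum applies from here.
From month 10 a fixed $35.00 at rate r clears $849.51 in 36 more payments. Total: 9 + 36 = 45 months.

45 months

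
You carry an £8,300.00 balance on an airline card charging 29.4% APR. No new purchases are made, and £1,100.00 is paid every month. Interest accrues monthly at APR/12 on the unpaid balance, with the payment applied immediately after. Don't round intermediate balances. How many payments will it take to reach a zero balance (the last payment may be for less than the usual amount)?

Monthly rate r = 29.4%/12 = 2.45% = 0.0245.
Recurrence: B ← B·(1+r) − £1,100.00.
Month 1: interest £203.35; balance after payment £7,403.35.
Month 2: interest £181.38; balance after payment £6,484.73.
Closed form: n = −ln(1 − rB₀/P)/ln(1+r) = −ln(0.81514)/ln(1.0245) ≈ 8.445, so the balance reaches zero during payment 9.

9 months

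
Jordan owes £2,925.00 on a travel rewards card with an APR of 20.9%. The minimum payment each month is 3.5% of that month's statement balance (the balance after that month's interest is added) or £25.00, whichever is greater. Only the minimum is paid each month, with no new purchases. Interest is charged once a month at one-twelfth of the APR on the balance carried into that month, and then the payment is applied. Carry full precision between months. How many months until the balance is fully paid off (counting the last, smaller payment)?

Monthly rate r = 20.9%/12 = 1.74167% = 0.0174167.
While 3.5% of the post-interest balance exceeds £25.00, each month B ← (B·(1+r))·(1 − 0.035), i.e. B shrinks by the factor (1+r)·0.965 = 0.98181.
This holds for months 1–78. Entering month 79 the balance is £698.50; 3.5% of the post-interest balance is now below £25.00, so the flat £25.00 minimum applies from here.
From month 79 a fixed £25.00 at rate r clears £698.50 in 39 more payments. Total: 78 + 39 = 117 months.

117 months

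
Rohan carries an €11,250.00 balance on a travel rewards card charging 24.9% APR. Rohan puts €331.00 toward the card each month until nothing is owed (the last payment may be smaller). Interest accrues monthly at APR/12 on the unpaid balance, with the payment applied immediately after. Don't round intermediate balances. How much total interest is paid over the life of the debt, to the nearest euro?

Monthly rate r = 24.9%/12 = 2.075% = 0.02075.
Payoff takes n = ⌈−ln(1 − rB₀/P)/ln(1+r)⌉ = ⌈59.482⌉ = 60 payments; the last is €160.47.
Total paid = 59·€331.00 + €160.47 = €19,689.47.
Total interest = total paid − principal = €19,689.47 − €11,250.00 = €8,439.47.

€8,439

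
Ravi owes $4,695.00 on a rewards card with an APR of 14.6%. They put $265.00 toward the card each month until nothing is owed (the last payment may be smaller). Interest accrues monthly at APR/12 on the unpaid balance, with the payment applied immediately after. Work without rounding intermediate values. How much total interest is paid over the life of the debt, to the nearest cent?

Monthly rate r = 14.6%/12 = 1.21667% = 0.0121667.
Payoff takes n = ⌈−ln(1 − rB₀/P)/ln(1+r)⌉ = ⌈20.076⌉ = 21 payments; the last is $20.18.
Total paid = 20·$265.00 + $20.18 = $5,320.18.
Total interest = total paid − principal = $5,320.18 − $4,695.00 = $625.18.

$625.18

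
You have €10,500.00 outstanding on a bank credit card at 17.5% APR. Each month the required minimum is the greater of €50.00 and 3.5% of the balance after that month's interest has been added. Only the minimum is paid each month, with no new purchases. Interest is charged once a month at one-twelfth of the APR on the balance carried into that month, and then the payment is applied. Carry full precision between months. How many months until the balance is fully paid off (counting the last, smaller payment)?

Monthly rate r = 17.5%/12 = 1.45833% = 0.0145833.
While 3.5% of the post-interest balance exceeds €50.00, each month B ← (B·(1+r))·(1 − 0.035), i.e. B shrinks by the factor (1+r)·0.965 = 0.97907.
This holds for months 1–96. Entering month 97 the balance is €1,378.58; 3.5% of the post-interest balance is now below €50.00, so the flat €50.00 minimum applies from here.
From month 97 a fixed €50.00 at rate r clears €1,378.58 in 36 more payments. Total: 96 + 36 = 132 months.

132 months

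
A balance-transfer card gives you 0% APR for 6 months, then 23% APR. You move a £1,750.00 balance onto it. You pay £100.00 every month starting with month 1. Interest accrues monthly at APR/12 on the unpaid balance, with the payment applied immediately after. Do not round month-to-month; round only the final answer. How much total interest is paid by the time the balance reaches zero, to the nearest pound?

£162

Promo months 1–6 at r₀ = 0%/12 = 0; months 7+ at r₁ = 23%/12 = 0.0191667.
After month 6 (no interest yet): B = £1,750.00 − 6·£100.00 = £1,150.00.
Then at r₁ with £100.00/mo: n₂ = −ln(1 − r₁·B/P)/ln(1+r₁) ≈ 13.12 → 14 more payments.
Total paid = 19·£100.00 + £11.62 = £1,911.62; interest = £1,911.62 − £1,750.00 = £161.62.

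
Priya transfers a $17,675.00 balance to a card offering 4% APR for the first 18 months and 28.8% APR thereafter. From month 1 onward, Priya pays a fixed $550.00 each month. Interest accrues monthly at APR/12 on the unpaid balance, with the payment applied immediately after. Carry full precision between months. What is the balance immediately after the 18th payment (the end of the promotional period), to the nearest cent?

Promo months 1–18 at r₀ = 4%/12 = 0.00333333; months 19+ at r₁ = 28.8%/12 = 0.024.
After month 18: iterate B ← B·(1+r₀) − $550.00 for 18 months → $8,580.54.

$8,580.54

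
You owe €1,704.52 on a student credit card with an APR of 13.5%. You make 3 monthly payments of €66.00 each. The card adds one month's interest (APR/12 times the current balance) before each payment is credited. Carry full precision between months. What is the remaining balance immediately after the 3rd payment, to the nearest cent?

€1,562.46

Monthly rate r = 13.5%/12 = 1.125% = 0.01125.
Each month: B ← B·(1+r) − €66.00.
Month 1: interest €19.18; balance after payment €1,657.70.
Month 2: interest €18.65; balance after payment €1,610.34.
Month 3: interest €18.12; balance after payment €1,562.46.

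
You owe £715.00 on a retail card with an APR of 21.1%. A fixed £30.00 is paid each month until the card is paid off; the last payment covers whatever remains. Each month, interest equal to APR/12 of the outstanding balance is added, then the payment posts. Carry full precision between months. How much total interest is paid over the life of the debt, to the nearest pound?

£220

Monthly rate r = 21.1%/12 = 1.75833% = 0.0175833.
Payoff takes n = ⌈−ln(1 − rB₀/P)/ln(1+r)⌉ = ⌈31.159⌉ = 32 payments; the last is £4.82.
Total paid = 31·£30.00 + £4.82 = £934.82.
Total interest = total paid − principal = £934.82 − £715.00 = £219.82.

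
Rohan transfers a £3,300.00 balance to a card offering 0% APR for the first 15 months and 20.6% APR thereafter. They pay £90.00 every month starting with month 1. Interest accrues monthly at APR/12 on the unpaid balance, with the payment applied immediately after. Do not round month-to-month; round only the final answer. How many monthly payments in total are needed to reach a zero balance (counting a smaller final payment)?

43 payments

Promo months 1–15 at r₀ = 0%/12 = 0; months 16+ at r₁ = 20.6%/12 = 0.0171667.
After month 15 (no interest yet): B = £3,300.00 − 15·£90.00 = £1,950.00.
Then at r₁ with £90.00/mo: n₂ = −ln(1 − r₁·B/P)/ln(1+r₁) ≈ 27.33 → 28 more payments.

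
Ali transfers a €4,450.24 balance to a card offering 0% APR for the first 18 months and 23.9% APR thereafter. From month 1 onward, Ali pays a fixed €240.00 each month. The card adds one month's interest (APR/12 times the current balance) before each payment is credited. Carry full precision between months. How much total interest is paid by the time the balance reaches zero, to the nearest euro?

Promo months 1–18 at r₀ = 0%/12 = 0; months 19+ at r₁ = 23.9%/12 = 0.0199167.
After month 18 (no interest yet): B = €4,450.24 − 18·€240.00 = €130.24.
Then at r₁ with €240.00/mo: n₂ = −ln(1 − r₁·B/P)/ln(1+r₁) ≈ 0.55 → 1 more payments.
Total paid = 18·€240.00 + €132.83 = €4,452.83; interest = €4,452.83 − €4,450.24 = €2.59.

€3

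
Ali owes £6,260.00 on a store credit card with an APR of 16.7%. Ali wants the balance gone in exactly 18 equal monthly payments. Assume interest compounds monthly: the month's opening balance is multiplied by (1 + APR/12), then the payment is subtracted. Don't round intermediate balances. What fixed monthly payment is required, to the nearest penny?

Monthly rate r = 16.7%/12 = 1.39167% = 0.0139167.
Level-payment amortization: P = B₀·r / (1 − (1+r)^(−n)) = 6260.00·0.0139167 / (1 − 1.01392^(−18)).
Denominator 1 − (1+r)^(−18) = 0.220242997.
P = 87.1183 / 0.220242997 ≈ 395.56.

£395.56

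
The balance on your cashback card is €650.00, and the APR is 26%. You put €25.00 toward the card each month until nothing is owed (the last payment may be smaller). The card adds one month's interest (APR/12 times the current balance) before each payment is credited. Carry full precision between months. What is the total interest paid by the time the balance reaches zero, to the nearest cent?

€316.44

Monthly rate r = 26%/12 = 2.16667% = 0.0216667.
Payoff takes n = ⌈−ln(1 − rB₀/P)/ln(1+r)⌉ = ⌈38.655⌉ = 39 payments; the last is €16.44.
Total paid = 38·€25.00 + €16.44 = €966.44.
Total interest = total paid − principal = €966.44 − €650.00 = €316.44.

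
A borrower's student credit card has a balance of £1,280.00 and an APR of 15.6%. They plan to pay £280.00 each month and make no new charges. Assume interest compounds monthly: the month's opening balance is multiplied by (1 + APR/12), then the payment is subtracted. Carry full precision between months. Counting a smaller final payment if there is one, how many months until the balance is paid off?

Monthly rate r = 15.6%/12 = 1.3% = 0.013.
Recurrence: B ← B·(1+r) − £280.00.
Month 1: interest £16.64; balance after payment £1,016.64.
Month 2: interest £13.22; balance after payment £749.86.
Month 3: interest £9.75; balance after payment £479.60.
Month 4: interest £6.23; balance after payment £205.84.
Month 5: interest £2.68; balance after payment £0.00.

5 months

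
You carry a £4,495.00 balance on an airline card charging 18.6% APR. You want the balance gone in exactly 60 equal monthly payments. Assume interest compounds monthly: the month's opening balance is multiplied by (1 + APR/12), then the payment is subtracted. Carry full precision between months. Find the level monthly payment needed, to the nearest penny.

£115.62

Monthly rate r = 18.6%/12 = 1.55% = 0.0155.
Level-payment amortization: P = B₀·r / (1 − (1+r)^(−n)) = 4495.00·0.0155 / (1 − 1.0155^(−60)).
Denominator 1 − (1+r)^(−60) = 0.602621528.
P = 69.6725 / 0.602621528 ≈ 115.62.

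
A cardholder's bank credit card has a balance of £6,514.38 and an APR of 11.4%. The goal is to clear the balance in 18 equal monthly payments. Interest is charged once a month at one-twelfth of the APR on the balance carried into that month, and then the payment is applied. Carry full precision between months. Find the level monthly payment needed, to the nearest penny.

Monthly rate r = 11.4%/12 = 0.95% = 0.0095.
Level-payment amortization: P = B₀·r / (1 − (1+r)^(−n)) = 6514.38·0.0095 / (1 − 1.0095^(−18)).
Denominator 1 − (1+r)^(−18) = 0.156497875.
P = 61.8866 / 0.156497875 ≈ 395.45.

£395.45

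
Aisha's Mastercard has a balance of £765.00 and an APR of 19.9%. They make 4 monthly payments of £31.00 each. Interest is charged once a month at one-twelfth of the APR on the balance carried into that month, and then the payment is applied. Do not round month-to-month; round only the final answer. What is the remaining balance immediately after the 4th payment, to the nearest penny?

Monthly rate r = 19.9%/12 = 1.65833% = 0.0165833.
Each month: B ← B·(1+r) − £31.00.
Month 1: interest £12.69; balance after payment £746.69.
Month 2: interest £12.38; balance after payment £728.07.
Month 3: interest £12.07; balance after payment £709.14.
Month 4: interest £11.76; balance after payment £689.90.

£689.90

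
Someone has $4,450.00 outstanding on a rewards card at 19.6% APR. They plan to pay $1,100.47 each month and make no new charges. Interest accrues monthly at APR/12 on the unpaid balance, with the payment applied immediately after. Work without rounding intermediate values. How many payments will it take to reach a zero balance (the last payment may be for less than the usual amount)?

Monthly rate r = 19.6%/12 = 1.63333% = 0.0163333.
Recurrence: B ← B·(1+r) − $1,100.47.
Month 1: interest $72.68; balance after payment $3,422.21.
Month 2: interest $55.90; balance after payment $2,377.64.
Month 3: interest $38.83; balance after payment $1,316.00.
Month 4: interest $21.49; balance after payment $237.03.
Month 5: interest $3.87; balance after payment $0.00.

5 months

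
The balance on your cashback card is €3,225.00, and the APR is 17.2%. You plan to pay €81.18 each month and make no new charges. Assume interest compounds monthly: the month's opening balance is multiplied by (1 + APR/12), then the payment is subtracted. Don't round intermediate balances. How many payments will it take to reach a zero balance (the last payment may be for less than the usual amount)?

60 months

Monthly rate r = 17.2%/12 = 1.43333% = 0.0143333.
Recurrence: B ← B·(1+r) − €81.18.
Month 1: interest €46.23; balance after payment €3,190.05.
Month 2: interest €45.72; balance after payment €3,154.59.
Closed form: n = −ln(1 − rB₀/P)/ln(1+r) = −ln(0.43059)/ln(1.01433) ≈ 59.207, so the balance reaches zero during payment 60.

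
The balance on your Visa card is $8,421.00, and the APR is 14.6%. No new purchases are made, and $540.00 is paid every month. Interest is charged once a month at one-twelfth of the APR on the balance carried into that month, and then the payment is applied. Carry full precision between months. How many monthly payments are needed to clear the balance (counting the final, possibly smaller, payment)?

18 months

Monthly rate r = 14.6%/12 = 1.21667% = 0.0121667.
Recurrence: B ← B·(1+r) − $540.00.
Month 1: interest $102.46; balance after payment $7,983.46.
Month 2: interest $97.13; balance after payment $7,540.59.
Closed form: n = −ln(1 − rB₀/P)/ln(1+r) = −ln(0.81027)/ln(1.01217) ≈ 17.397, so the balance reaches zero during payment 18.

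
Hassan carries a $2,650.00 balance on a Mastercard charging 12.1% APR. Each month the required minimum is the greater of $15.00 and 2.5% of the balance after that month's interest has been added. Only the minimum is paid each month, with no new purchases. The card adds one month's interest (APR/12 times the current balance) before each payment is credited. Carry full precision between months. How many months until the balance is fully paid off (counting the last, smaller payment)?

Monthly rate r = 12.1%/12 = 1.00833% = 0.0100833.
While 2.5% of the post-interest balance exceeds $15.00, each month B ← (B·(1+r))·(1 − 0.025), i.e. B shrinks by the factor (1+r)·0.975 = 0.98483.
This holds for months 1–98. Entering month 99 the balance is $592.52; 2.5% of the post-interest balance is now below $15.00, so the flat $15.00 minimum applies from here.
From month 99 a fixed $15.00 at rate r clears $592.52 in 51 more payments. Total: 98 + 51 = 149 months.

149 months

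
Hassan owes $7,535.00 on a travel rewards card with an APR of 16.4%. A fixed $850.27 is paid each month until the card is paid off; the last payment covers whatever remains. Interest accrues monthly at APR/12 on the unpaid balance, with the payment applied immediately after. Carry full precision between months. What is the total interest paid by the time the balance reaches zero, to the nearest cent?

$553.04

Monthly rate r = 16.4%/12 = 1.36667% = 0.0136667.
Payoff takes n = ⌈−ln(1 − rB₀/P)/ln(1+r)⌉ = ⌈9.511⌉ = 10 payments; the last is $435.61.
Total paid = 9·$850.27 + $435.61 = $8,088.04.
Total interest = total paid − principal = $8,088.04 − $7,535.00 = $553.04.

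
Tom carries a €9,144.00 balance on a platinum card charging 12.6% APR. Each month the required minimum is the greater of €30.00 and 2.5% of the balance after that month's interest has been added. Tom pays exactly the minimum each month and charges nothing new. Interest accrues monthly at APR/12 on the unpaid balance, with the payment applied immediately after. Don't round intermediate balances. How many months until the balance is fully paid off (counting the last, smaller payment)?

Monthly rate r = 12.6%/12 = 1.05% = 0.0105.
While 2.5% of the post-interest balance exceeds €30.00, each month B ← (B·(1+r))·(1 − 0.025), i.e. B shrinks by the factor (1+r)·0.975 = 0.98524.
This holds for months 1–138. Entering month 139 the balance is €1,174.32; 2.5% of the post-interest balance is now below €30.00, so the flat €30.00 minimum applies from here.
From month 139 a fixed €30.00 at rate r clears €1,174.32 in 51 more payments. Total: 138 + 51 = 189 months.

189 months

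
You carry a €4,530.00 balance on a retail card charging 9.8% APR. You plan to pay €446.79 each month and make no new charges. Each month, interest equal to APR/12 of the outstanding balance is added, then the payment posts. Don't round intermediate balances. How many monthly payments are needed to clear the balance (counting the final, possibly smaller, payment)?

11 months

Monthly rate r = 9.8%/12 = 0.816667% = 0.00816667.
Recurrence: B ← B·(1+r) − €446.79.
Month 1: interest €37.00; balance after payment €4,120.20.
Month 2: interest €33.65; balance after payment €3,707.06.
Closed form: n = −ln(1 − rB₀/P)/ln(1+r) = −ln(0.9172)/ln(1.00817) ≈ 10.627, so the balance reaches zero during payment 11.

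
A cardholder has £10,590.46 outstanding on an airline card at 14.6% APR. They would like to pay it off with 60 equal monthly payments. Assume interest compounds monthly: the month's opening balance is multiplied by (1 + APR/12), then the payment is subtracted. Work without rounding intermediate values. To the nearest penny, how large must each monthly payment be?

£249.73

Monthly rate r = 14.6%/12 = 1.21667% = 0.0121667.
Level-payment amortization: P = B₀·r / (1 − (1+r)^(−n)) = 10590.46·0.0121667 / (1 − 1.01217^(−60)).
Denominator 1 − (1+r)^(−60) = 0.515963451.
P = 128.851 / 0.515963451 ≈ 249.73.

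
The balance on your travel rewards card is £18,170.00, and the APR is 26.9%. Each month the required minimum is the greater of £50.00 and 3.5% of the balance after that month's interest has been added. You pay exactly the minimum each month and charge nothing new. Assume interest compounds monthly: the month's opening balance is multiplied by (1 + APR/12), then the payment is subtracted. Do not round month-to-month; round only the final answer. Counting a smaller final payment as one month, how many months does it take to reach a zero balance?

236 months

Monthly rate r = 26.9%/12 = 2.24167% = 0.0224167.
While 3.5% of the post-interest balance exceeds £50.00, each month B ← (B·(1+r))·(1 − 0.035), i.e. B shrinks by the factor (1+r)·0.965 = 0.98663.
This holds for months 1–191. Entering month 192 the balance is £1,389.97; 3.5% of the post-interest balance is now below £50.00, so the flat £50.00 minimum applies from here.
From month 192 a fixed £50.00 at rate r clears £1,389.97 in 45 more payments. Total: 191 + 45 = 236 months.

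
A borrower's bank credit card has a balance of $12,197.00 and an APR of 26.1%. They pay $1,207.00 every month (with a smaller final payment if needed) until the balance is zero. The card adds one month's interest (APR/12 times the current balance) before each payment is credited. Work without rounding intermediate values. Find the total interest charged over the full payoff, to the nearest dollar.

Monthly rate r = 26.1%/12 = 2.175% = 0.02175.
Payoff takes n = ⌈−ln(1 − rB₀/P)/ln(1+r)⌉ = ⌈11.535⌉ = 12 payments; the last is $648.61.
Total paid = 11·$1,207.00 + $648.61 = $13,925.61.
Total interest = total paid − principal = $13,925.61 − $12,197.00 = $1,728.61.

$1,729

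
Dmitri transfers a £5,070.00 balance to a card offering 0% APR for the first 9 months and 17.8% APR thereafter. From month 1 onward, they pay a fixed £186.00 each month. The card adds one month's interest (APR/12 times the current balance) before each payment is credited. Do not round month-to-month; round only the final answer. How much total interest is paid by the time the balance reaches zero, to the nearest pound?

£594

Promo months 1–9 at r₀ = 0%/12 = 0; months 10+ at r₁ = 17.8%/12 = 0.0148333.
After month 9 (no interest yet): B = £5,070.00 − 9·£186.00 = £3,396.00.
Then at r₁ with £186.00/mo: n₂ = −ln(1 − r₁·B/P)/ln(1+r₁) ≈ 21.45 → 22 more payments.
Total paid = 30·£186.00 + £84.13 = £5,664.13; interest = £5,664.13 − £5,070.00 = £594.13.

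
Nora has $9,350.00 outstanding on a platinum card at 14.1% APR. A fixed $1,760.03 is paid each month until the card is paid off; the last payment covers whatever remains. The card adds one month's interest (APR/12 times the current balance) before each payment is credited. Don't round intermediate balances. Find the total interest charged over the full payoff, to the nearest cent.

$363.74

Monthly rate r = 14.1%/12 = 1.175% = 0.01175.
Payoff takes n = ⌈−ln(1 − rB₀/P)/ln(1+r)⌉ = ⌈5.518⌉ = 6 payments; the last is $913.59.
Total paid = 5·$1,760.03 + $913.59 = $9,713.74.
Total interest = total paid − principal = $9,713.74 − $9,350.00 = $363.74.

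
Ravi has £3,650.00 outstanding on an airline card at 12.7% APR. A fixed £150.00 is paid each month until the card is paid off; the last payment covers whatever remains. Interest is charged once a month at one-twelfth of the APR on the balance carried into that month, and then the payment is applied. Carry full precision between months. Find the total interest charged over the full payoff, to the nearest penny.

£592.81

Monthly rate r = 12.7%/12 = 1.05833% = 0.0105833.
Payoff takes n = ⌈−ln(1 − rB₀/P)/ln(1+r)⌉ = ⌈28.284⌉ = 29 payments; the last is £42.81.
Total paid = 28·£150.00 + £42.81 = £4,242.81.
Total interest = total paid − principal = £4,242.81 − £3,650.00 = £592.81.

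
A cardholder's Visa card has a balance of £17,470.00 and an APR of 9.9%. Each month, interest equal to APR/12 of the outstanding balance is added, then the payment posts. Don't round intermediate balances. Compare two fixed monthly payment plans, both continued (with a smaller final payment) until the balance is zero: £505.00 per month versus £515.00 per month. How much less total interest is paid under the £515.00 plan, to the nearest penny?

£75.34

Monthly rate r = 9.9%/12 = 0.825% = 0.00825.
At £505.00/mo: n = ⌈−ln(1 − rB₀/P)/ln(1+r)⌉ = 41 payments (last £454.26); total interest = total paid − £17,470.00 = £3,184.26.
At £515.00/mo: 40 payments (last £493.92); total interest £3,108.92.
Interest saved = £3,184.26 − £3,108.92 = £75.34.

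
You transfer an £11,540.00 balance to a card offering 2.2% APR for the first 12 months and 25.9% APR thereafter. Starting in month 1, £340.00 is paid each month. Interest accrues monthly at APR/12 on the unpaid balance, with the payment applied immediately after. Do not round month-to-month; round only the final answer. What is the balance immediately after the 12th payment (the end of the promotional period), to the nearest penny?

£7,675.06

Promo months 1–12 at r₀ = 2.2%/12 = 0.00183333; months 13+ at r₁ = 25.9%/12 = 0.0215833.
After month 12: iterate B ← B·(1+r₀) − £340.00 for 12 months → £7,675.06.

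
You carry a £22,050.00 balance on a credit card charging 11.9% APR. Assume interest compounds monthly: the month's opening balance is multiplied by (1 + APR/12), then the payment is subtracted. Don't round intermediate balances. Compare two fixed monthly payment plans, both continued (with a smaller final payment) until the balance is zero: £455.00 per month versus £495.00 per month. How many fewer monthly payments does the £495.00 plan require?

7 fewer payments

Monthly rate r = 11.9%/12 = 0.991667% = 0.00991667.
At £455.00/mo: n = ⌈−ln(1 − rB₀/P)/ln(1+r)⌉ = 67 payments (last £173.92); total interest = total paid − £22,050.00 = £8,153.92.
At £495.00/mo: 60 payments (last £36.96); total interest £7,191.96.
Payments saved = 67 − 60 = 7.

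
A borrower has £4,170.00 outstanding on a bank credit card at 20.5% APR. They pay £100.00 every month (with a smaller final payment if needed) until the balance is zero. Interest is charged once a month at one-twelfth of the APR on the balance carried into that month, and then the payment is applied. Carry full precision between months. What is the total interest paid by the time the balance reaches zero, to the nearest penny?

£3,186.57

Monthly rate r = 20.5%/12 = 1.70833% = 0.0170833.
Payoff takes n = ⌈−ln(1 − rB₀/P)/ln(1+r)⌉ = ⌈73.564⌉ = 74 payments; the last is £56.57.
Total paid = 73·£100.00 + £56.57 = £7,356.57.
Total interest = total paid − principal = £7,356.57 − £4,170.00 = £3,186.57.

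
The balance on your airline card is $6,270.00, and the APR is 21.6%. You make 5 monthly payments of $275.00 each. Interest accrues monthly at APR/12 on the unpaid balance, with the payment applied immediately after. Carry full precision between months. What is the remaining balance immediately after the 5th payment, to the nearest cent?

Monthly rate r = 21.6%/12 = 1.8% = 0.018.
Each month: B ← B·(1+r) − $275.00.
Month 1: interest $112.86; balance after payment $6,107.86.
Month 2: interest $109.94; balance after payment $5,942.80.
Month 3: interest $106.97; balance after payment $5,774.77.
Month 4: interest $103.95; balance after payment $5,603.72.
Month 5: interest $100.87; balance after payment $5,429.58.

$5,429.58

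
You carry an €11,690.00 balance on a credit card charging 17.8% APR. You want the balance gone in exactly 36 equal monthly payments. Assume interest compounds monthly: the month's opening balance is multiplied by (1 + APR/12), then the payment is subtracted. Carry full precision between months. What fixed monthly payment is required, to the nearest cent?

€421.45

Monthly rate r = 17.8%/12 = 1.48333% = 0.0148333.
Level-payment amortization: P = B₀·r / (1 − (1+r)^(−n)) = 11690.00·0.0148333 / (1 − 1.01483^(−36)).
Denominator 1 − (1+r)^(−36) = 0.411441078.
P = 173.402 / 0.411441078 ≈ 421.45.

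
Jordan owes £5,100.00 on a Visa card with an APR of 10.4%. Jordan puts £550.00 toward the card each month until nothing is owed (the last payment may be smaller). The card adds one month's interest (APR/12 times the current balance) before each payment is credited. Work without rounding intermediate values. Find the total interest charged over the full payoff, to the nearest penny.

Monthly rate r = 10.4%/12 = 0.866667% = 0.00866667.
Payoff takes n = ⌈−ln(1 − rB₀/P)/ln(1+r)⌉ = ⌈9.708⌉ = 10 payments; the last is £390.11.
Total paid = 9·£550.00 + £390.11 = £5,340.11.
Total interest = total paid − principal = £5,340.11 − £5,100.00 = £240.11.

£240.11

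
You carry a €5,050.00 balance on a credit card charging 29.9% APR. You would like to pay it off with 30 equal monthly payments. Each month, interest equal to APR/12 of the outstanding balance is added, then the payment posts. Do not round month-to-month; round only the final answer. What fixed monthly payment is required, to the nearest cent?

€241.01

Monthly rate r = 29.9%/12 = 2.49167% = 0.0249167.
Level-payment amortization: P = B₀·r / (1 − (1+r)^(−n)) = 5050.00·0.0249167 / (1 − 1.02492^(−30)).
Denominator 1 − (1+r)^(−30) = 0.522093061.
P = 125.829 / 0.522093061 ≈ 241.01.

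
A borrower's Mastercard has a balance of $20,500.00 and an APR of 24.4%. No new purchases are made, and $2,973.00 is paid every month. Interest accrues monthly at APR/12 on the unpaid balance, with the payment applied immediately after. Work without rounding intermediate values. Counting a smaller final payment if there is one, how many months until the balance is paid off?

8 months

Monthly rate r = 24.4%/12 = 2.03333% = 0.0203333.
Recurrence: B ← B·(1+r) − $2,973.00.
Month 1: interest $416.83; balance after payment $17,943.83.
Month 2: interest $364.86; balance after payment $15,335.69.
Closed form: n = −ln(1 − rB₀/P)/ln(1+r) = −ln(0.85979)/ln(1.02033) ≈ 7.505, so the balance reaches zero during payment 8.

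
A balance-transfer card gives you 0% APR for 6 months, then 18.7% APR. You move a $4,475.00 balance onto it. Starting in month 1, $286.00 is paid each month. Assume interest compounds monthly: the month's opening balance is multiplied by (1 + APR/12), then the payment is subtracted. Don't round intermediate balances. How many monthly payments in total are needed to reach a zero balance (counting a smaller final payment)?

Promo months 1–6 at r₀ = 0%/12 = 0; months 7+ at r₁ = 18.7%/12 = 0.0155833.
After month 6 (no interest yet): B = $4,475.00 − 6·$286.00 = $2,759.00.
Then at r₁ with $286.00/mo: n₂ = −ln(1 − r₁·B/P)/ln(1+r₁) ≈ 10.54 → 11 more payments.

17 payments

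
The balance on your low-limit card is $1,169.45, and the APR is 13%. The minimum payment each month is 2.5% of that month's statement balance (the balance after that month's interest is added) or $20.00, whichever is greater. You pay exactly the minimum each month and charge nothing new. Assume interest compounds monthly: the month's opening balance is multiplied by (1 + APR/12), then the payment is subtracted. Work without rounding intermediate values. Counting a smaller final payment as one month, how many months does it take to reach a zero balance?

79 months

Monthly rate r = 13%/12 = 1.08333% = 0.0108333.
While 2.5% of the post-interest balance exceeds $20.00, each month B ← (B·(1+r))·(1 − 0.025), i.e. B shrinks by the factor (1+r)·0.975 = 0.98556.
This holds for months 1–27. Entering month 28 the balance is $789.69; 2.5% of the post-interest balance is now below $20.00, so the flat $20.00 minimum applies from here.
From month 28 a fixed $20.00 at rate r clears $789.69 in 52 more payments. Total: 27 + 52 = 79 months.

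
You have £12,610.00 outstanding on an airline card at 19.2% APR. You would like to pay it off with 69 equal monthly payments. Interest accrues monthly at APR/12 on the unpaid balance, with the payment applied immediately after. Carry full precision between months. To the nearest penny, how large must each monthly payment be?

£303.15

Monthly rate r = 19.2%/12 = 1.6% = 0.016.
Level-payment amortization: P = B₀·r / (1 − (1+r)^(−n)) = 12610.00·0.016 / (1 − 1.016^(−69)).
Denominator 1 − (1+r)^(−69) = 0.665547727.
P = 201.76 / 0.665547727 ≈ 303.15.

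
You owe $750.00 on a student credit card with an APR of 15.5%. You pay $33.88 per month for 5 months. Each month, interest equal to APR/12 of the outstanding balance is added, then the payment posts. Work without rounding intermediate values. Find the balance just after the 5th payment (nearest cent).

Monthly rate r = 15.5%/12 = 1.29167% = 0.0129167.
Each month: B ← B·(1+r) − $33.88.
Month 1: interest $9.69; balance after payment $725.81.
Month 2: interest $9.38; balance after payment $701.30.
Month 3: interest $9.06; balance after payment $676.48.
Month 4: interest $8.74; balance after payment $651.34.
Month 5: interest $8.41; balance after payment $625.87.

$625.87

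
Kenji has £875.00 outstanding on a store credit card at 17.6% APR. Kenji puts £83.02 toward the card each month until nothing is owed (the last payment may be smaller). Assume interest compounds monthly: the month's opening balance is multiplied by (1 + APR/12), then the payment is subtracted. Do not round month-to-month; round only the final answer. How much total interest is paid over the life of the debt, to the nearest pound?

Monthly rate r = 17.6%/12 = 1.46667% = 0.0146667.
Payoff takes n = ⌈−ln(1 − rB₀/P)/ln(1+r)⌉ = ⌈11.533⌉ = 12 payments; the last is £44.41.
Total paid = 11·£83.02 + £44.41 = £957.63.
Total interest = total paid − principal = £957.63 − £875.00 = £82.63.

£83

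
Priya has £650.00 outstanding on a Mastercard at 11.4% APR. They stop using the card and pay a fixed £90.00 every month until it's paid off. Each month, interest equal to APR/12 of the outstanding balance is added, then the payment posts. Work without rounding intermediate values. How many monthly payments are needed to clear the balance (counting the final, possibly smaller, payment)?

8 payments

Monthly rate r = 11.4%/12 = 0.95% = 0.0095.
Recurrence: B ← B·(1+r) − £90.00.
Month 1: interest £6.17; balance after payment £566.17.
Month 2: interest £5.38; balance after payment £481.55.
Closed form: n = −ln(1 − rB₀/P)/ln(1+r) = −ln(0.93139)/ln(1.0095) ≈ 7.517, so the balance reaches zero during payment 8.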